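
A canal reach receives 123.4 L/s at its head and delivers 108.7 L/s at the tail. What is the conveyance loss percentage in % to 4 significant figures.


Approach: apply the conveyance loss ratio, loss% = ((Q_head - Q_tail)/Q_head)*100.
loss = ((123.4 - 108.7)/123.4)*100 = 11.91 %
Therefore the conveyance loss percentage = 11.91 %.


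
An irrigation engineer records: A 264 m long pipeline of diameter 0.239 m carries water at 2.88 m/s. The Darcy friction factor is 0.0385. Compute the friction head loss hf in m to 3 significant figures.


Approach: apply the Darcy-Weisbach equation, hf = f*(L/D)*(v^2/(2g)).
hf = 0.0385 * (264/0.239) * (2.88^2 / (2*9.81))
hf = 18.0 m
Therefore the friction head loss hf = 18.0 m.


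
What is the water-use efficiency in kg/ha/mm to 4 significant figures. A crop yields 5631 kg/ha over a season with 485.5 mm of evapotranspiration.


Approach: apply the water-use efficiency ratio, WUE = yield/ET.
WUE = 5631 / 485.5 = 11.60 kg/ha/mm
Therefore the water-use efficiency = 11.60 kg/ha/mm.


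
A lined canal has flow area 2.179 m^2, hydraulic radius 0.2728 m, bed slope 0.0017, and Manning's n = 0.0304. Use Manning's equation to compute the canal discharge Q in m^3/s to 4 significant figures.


Approach: apply Manning's equation, Q = (1/n)*A*R^(2/3)*S^(1/2).
Q = (1/0.0304) * 2.179 * 0.2728^(2/3) * 0.0017^(1/2) = 1.243 m^3/s
Therefore the canal discharge Q = 1.243 m^3/s.


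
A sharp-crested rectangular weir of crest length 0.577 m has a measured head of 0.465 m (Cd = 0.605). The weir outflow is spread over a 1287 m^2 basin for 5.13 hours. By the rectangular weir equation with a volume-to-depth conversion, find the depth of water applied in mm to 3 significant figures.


Approach: apply the rectangular weir equation with a volume-to-depth conversion, Q = (2/3)*Cd*L*sqrt(2g)*H^1.5; d = Q*t/A * 1000.
Step 1 — weir discharge:
  Q = (2/3)*0.605*0.577*sqrt(2*9.81)*0.465^1.5 = 0.32687 m^3/s
Step 2 — volume: V = 0.32687 * 5.13*3600 = 6036.5 m^3
Step 3 — depth: d = V/A * 1000 = 6036.5/1287 * 1000 = 4690 mm
Therefore the depth of water applied = 4690 mm.


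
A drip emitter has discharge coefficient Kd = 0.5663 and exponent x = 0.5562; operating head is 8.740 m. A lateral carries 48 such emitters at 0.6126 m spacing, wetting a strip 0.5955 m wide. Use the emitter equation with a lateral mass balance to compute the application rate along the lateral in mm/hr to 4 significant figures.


Approach: apply the emitter equation with a lateral mass balance, q = Kd*h^x; Q = n*q; rate = Q/(n*spacing*width).
Step 1 — single emitter flow (q = Kd*h^x):
  q = 0.5663 * 8.740^0.5562 = 1.89110 L/hr
Step 2 — total lateral flow: Q = 48 * 1.89110 = 90.7730 L/hr
Step 3 — wetted area: A = 48 * 0.6126 * 0.5955 = 17.5106 m^2
Step 4 — application rate: Q/A = 90.7730/17.5106 = 5.184 mm/hr
Therefore the application rate along the lateral = 5.184 mm/hr.


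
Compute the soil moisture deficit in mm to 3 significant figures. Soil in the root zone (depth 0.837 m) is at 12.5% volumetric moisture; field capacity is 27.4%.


Approach: apply the soil moisture deficit relation, SMD = (FC - theta)/100 * depth * 1000.
SMD = (27.4 - 12.5)/100 * 0.837 * 1000 = 125 mm
Therefore the soil moisture deficit = 125 mm.


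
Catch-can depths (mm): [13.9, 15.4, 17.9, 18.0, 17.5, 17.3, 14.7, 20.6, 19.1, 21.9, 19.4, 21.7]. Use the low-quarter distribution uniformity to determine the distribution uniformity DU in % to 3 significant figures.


Approach: apply the low-quarter distribution uniformity, DU = (mean of lowest quarter of readings / overall mean)*100.
sorted lowest 3 of 12: [13.9, 14.7, 15.4] -> mean = 14.667 mm
overall mean = 18.117 mm
DU = (14.667/18.117)*100 = 81.0 %
Therefore the distribution uniformity DU = 81.0 %.


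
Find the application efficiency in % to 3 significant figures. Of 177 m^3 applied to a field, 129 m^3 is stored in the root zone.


Approach: apply the application efficiency ratio, Ea = (stored/applied)*100.
Ea = (129/177)*100 = 72.9 %
Therefore the application efficiency = 72.9 %.


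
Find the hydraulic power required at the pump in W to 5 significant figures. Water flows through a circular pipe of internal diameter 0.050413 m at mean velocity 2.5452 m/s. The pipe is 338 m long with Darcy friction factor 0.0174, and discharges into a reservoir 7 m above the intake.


Approach: apply continuity + Darcy-Weisbach + hydraulic power, Q = A*v; hf = f*(L/D)*(v^2/(2g)); H = static + hf; P = rho*g*Q*H.
Step 1 — flow rate (continuity, Q = A*v):
  A = pi*(0.050413/2)^2 = 0.001996066 m^2
  Q = 0.001996066 * 2.5452 = 0.005080388 m^3/s
Step 2 — friction head loss (Darcy-Weisbach):
  hf = 0.0174 * (338/0.050413) * (2.5452^2 / (2*9.81))
  hf = 38.51840 m
Step 3 — total head: H = 7 + 38.51840 = 45.51840 m
Step 4 — hydraulic power (P = rho*g*Q*H):
  P = 1000 * 9.81 * 0.005080388 * 45.51840 = 2268.6 W
Therefore the hydraulic power required at the pump = 2268.6 W.


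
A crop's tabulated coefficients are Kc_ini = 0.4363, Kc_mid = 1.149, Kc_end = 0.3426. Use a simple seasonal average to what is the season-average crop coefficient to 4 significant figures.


Approach: apply a simple seasonal average, Kc_avg = (Kc_ini + Kc_mid + Kc_end)/3.
Kc_avg = (0.4363 + 1.149 + 0.3426)/3 = 0.6426
Therefore the season-average crop coefficient = 0.6426.


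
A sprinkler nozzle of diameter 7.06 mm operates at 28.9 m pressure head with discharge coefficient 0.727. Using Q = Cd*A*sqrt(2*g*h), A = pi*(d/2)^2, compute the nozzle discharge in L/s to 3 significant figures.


A = pi*(7.06e-3/2)^2 = 3.9147e-05 m^2
Q = 0.727 * 3.9147e-05 * sqrt(2*9.81*28.9) * 1000 = 0.678 L/s
Therefore the nozzle discharge = 0.678 L/s.


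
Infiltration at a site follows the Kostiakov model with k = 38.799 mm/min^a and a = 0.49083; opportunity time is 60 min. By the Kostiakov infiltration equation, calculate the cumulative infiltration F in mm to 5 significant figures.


Approach: apply the Kostiakov infiltration equation, F = k*t^a.
F = 38.799 * 60^0.49083 = 289.46 mm
Therefore the cumulative infiltration F = 289.46 mm.


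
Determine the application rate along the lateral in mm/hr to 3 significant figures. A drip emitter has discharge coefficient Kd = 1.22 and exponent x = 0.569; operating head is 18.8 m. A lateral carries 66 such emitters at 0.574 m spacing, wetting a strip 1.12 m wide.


Approach: apply the emitter equation with a lateral mass balance, q = Kd*h^x; Q = n*q; rate = Q/(n*spacing*width).
Step 1 — single emitter flow (q = Kd*h^x):
  q = 1.22 * 18.8^0.569 = 6.4767 L/hr
Step 2 — total lateral flow: Q = 66 * 6.4767 = 427.46 L/hr
Step 3 — wetted area: A = 66 * 0.574 * 1.12 = 42.430 m^2
Step 4 — application rate: Q/A = 427.46/42.430 = 10.1 mm/hr
Therefore the application rate along the lateral = 10.1 mm/hr.


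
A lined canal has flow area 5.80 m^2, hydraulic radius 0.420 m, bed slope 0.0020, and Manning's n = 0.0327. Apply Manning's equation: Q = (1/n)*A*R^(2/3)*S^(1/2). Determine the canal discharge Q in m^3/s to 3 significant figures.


Q = (1/0.0327) * 5.80 * 0.420^(2/3) * 0.0020^(1/2) = 4.45 m^3/s
Therefore the canal discharge Q = 4.45 m^3/s.


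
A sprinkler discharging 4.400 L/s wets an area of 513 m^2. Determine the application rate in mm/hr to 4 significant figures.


Approach: apply the application rate relation, rate = (Q/A)*3600.
rate = (4.400 / 513) * 3600 = 30.88 mm/hr
Therefore the application rate = 30.88 mm/hr.


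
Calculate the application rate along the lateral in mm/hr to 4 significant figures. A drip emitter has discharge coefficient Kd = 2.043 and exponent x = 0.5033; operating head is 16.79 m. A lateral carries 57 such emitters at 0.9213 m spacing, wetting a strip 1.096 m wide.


Approach: apply the emitter equation with a lateral mass balance, q = Kd*h^x; Q = n*q; rate = Q/(n*spacing*width).
Step 1 — single emitter flow (q = Kd*h^x):
  q = 2.043 * 16.79^0.5033 = 8.44960 L/hr
Step 2 — total lateral flow: Q = 57 * 8.44960 = 481.627 L/hr
Step 3 — wetted area: A = 57 * 0.9213 * 1.096 = 57.5555 m^2
Step 4 — application rate: Q/A = 481.627/57.5555 = 8.368 mm/hr
Therefore the application rate along the lateral = 8.368 mm/hr.


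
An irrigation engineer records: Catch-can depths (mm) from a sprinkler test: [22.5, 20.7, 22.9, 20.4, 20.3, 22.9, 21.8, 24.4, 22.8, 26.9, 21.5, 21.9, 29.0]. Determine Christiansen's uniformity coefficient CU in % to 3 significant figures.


Approach: apply Christiansen's uniformity coefficient, CU = (1 - mean_abs_deviation/mean)*100.
mean = 22.923 mm
mean |d_i - mean| = 1.7740 mm
CU = (1 - 1.7740/22.923)*100 = 92.3 %
Therefore Christiansen's uniformity coefficient CU = 92.3 %.


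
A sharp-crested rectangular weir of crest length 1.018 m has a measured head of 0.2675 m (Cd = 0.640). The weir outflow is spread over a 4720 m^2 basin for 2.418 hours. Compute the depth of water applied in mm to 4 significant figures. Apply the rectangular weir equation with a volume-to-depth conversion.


Approach: apply the rectangular weir equation with a volume-to-depth conversion, Q = (2/3)*Cd*L*sqrt(2g)*H^1.5; d = Q*t/A * 1000.
Step 1 — weir discharge:
  Q = (2/3)*0.640*1.018*sqrt(2*9.81)*0.2675^1.5 = 0.266178 m^3/s
Step 2 — volume: V = 0.266178 * 2.418*3600 = 2317.02 m^3
Step 3 — depth: d = V/A * 1000 = 2317.02/4720 * 1000 = 490.9 mm
Therefore the depth of water applied = 490.9 mm.


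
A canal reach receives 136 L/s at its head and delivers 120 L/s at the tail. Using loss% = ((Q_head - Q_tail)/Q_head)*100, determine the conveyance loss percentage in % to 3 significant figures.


loss = ((136 - 120)/136)*100 = 11.8 %
Therefore the conveyance loss percentage = 11.8 %.


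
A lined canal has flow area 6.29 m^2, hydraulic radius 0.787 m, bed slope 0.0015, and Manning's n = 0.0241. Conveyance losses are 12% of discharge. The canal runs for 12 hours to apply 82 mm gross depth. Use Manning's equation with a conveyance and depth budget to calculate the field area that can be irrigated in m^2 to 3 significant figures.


Approach: apply Manning's equation with a conveyance and depth budget, Q = (1/n)*A*R^(2/3)*S^(1/2); Q_field = Q*(1-loss); Area = Q_field*t/(d/1000).
Step 1 — canal discharge (Manning's equation):
  Q = (1/0.0241) * 6.29 * 0.787^(2/3) * 0.0015^(1/2) = 8.6165 m^3/s
Step 2 — delivered flow: Q_field = 8.6165*(1 - 12/100) = 7.5825 m^3/s
Step 3 — volume delivered: V = 7.5825 * 12*3600 = 327560 m^3
Step 4 — area served: A = V / (depth/1000) = 327560 / 0.082 = 3990000 m^2
Therefore the field area that can be irrigated = 3990000 m^2.


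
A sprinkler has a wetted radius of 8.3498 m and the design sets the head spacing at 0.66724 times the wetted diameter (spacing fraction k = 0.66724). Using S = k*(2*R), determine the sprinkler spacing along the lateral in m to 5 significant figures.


S = 0.66724 * (2 * 8.3498) = 11.143 m
Therefore the sprinkler spacing along the lateral = 11.143 m.


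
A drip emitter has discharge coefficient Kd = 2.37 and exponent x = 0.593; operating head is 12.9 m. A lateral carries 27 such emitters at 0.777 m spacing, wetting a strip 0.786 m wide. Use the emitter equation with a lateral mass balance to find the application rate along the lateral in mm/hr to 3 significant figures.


Approach: apply the emitter equation with a lateral mass balance, q = Kd*h^x; Q = n*q; rate = Q/(n*spacing*width).
Step 1 — single emitter flow (q = Kd*h^x):
  q = 2.37 * 12.9^0.593 = 10.798 L/hr
Step 2 — total lateral flow: Q = 27 * 10.798 = 291.54 L/hr
Step 3 — wetted area: A = 27 * 0.777 * 0.786 = 16.489 m^2
Step 4 — application rate: Q/A = 291.54/16.489 = 17.7 mm/hr
Therefore the application rate along the lateral = 17.7 mm/hr.


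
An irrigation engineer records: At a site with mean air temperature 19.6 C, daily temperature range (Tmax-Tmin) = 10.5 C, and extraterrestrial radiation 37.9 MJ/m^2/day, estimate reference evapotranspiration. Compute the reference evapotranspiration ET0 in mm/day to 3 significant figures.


Approach: apply the Hargreaves-Samani method, ET0 = 0.0023*(Tmean+17.8)*sqrt(Tmax-Tmin)*0.408*Ra.
ET0 = 0.0023*(19.6+17.8)*sqrt(10.5)*0.408*37.9 = 4.31 mm/day
Therefore the reference evapotranspiration ET0 = 4.31 mm/day.


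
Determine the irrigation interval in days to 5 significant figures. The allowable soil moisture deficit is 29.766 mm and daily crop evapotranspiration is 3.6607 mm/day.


Approach: apply the irrigation interval relation, interval = SMD / ETc.
interval = 29.766 / 3.6607 = 8.1312 days
Therefore the irrigation interval = 8.1312 days.


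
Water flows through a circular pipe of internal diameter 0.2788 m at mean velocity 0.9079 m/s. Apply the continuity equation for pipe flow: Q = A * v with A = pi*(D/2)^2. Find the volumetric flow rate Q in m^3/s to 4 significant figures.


A = pi*(0.2788/2)^2 = 0.0610486 m^2
Q = 0.0610486 * 0.9079 = 0.05543 m^3/s
Therefore the volumetric flow rate Q = 0.05543 m^3/s.


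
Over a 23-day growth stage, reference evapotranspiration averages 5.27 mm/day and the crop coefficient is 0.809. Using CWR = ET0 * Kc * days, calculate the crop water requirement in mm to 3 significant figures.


CWR = 5.27 * 0.809 * 23 = 98.1 mm
Therefore the crop water requirement = 98.1 mm.


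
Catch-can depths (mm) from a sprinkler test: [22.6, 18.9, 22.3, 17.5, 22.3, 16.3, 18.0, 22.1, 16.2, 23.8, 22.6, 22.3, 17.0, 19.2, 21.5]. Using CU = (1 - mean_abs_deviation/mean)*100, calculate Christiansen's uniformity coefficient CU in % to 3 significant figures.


mean = 20.173 mm
mean |d_i - mean| = 2.4151 mm
CU = (1 - 2.4151/20.173)*100 = 88.0 %
Therefore Christiansen's uniformity coefficient CU = 88.0 %.


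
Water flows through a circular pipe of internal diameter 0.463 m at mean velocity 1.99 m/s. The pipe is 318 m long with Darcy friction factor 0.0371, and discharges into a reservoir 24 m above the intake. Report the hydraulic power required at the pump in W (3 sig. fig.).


Approach: apply continuity + Darcy-Weisbach + hydraulic power, Q = A*v; hf = f*(L/D)*(v^2/(2g)); H = static + hf; P = rho*g*Q*H.
Step 1 — flow rate (continuity, Q = A*v):
  A = pi*(0.463/2)^2 = 0.16837 m^2
  Q = 0.16837 * 1.99 = 0.33505 m^3/s
Step 2 — friction head loss (Darcy-Weisbach):
  hf = 0.0371 * (318/0.463) * (1.99^2 / (2*9.81))
  hf = 5.1431 m
Step 3 — total head: H = 24 + 5.1431 = 29.143 m
Step 4 — hydraulic power (P = rho*g*Q*H):
  P = 1000 * 9.81 * 0.33505 * 29.143 = 95800 W
Therefore the hydraulic power required at the pump = 95800 W.


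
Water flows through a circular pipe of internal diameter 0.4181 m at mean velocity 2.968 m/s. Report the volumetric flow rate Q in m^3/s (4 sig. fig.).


Approach: apply the continuity equation for pipe flow, Q = A * v with A = pi*(D/2)^2.
A = pi*(0.4181/2)^2 = 0.137294 m^2
Q = 0.137294 * 2.968 = 0.4075 m^3/s
Therefore the volumetric flow rate Q = 0.4075 m^3/s.


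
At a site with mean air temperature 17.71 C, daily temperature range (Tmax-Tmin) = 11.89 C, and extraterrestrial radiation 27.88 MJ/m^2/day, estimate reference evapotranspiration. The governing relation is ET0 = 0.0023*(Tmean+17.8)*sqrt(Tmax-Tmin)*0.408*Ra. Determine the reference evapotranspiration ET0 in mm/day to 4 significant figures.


ET0 = 0.0023*(17.71+17.8)*sqrt(11.89)*0.408*27.88 = 3.203 mm/day
Therefore the reference evapotranspiration ET0 = 3.203 mm/day.


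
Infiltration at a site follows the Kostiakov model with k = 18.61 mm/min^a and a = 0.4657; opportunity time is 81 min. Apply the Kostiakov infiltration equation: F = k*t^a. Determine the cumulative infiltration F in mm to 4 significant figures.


F = 18.61 * 81^0.4657 = 144.1 mm
Therefore the cumulative infiltration F = 144.1 mm.


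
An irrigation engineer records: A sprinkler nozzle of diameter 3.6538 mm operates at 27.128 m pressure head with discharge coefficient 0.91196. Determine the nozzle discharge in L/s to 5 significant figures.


Approach: apply the orifice equation, Q = Cd*A*sqrt(2*g*h), A = pi*(d/2)^2.
A = pi*(3.6538e-3/2)^2 = 1.048527e-05 m^2
Q = 0.91196 * 1.048527e-05 * sqrt(2*9.81*27.128) * 1000 = 0.22060 L/s
Therefore the nozzle discharge = 0.22060 L/s.


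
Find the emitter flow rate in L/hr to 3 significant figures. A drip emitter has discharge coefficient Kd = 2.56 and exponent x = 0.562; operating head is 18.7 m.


Approach: apply the emitter characteristic equation, q = Kd * h^x.
q = 2.56 * 18.7^0.562 = 13.3 L/hr
Therefore the emitter flow rate = 13.3 L/hr.


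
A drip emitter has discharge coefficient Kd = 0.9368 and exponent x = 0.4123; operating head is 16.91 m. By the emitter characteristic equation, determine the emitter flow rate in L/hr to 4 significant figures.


Approach: apply the emitter characteristic equation, q = Kd * h^x.
q = 0.9368 * 16.91^0.4123 = 3.006 L/hr
Therefore the emitter flow rate = 3.006 L/hr.


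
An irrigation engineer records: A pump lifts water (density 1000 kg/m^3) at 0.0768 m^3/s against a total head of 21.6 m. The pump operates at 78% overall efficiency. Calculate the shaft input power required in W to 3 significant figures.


Approach: apply hydraulic power then efficiency conversion, P = rho*g*Q*H; P_in = P/eta.
Step 1 — hydraulic power (P = rho*g*Q*H):
  P = 1000 * 9.81 * 0.0768 * 21.6 = 16274 W
Step 2 — input power: P_in = P/eta = 16274 / 0.78 = 20900 W
Therefore the shaft input power required = 20900 W.


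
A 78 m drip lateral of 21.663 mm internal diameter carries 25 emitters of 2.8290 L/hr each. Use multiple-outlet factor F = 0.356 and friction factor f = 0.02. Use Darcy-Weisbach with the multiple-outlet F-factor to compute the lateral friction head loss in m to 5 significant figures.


Approach: apply Darcy-Weisbach with the multiple-outlet F-factor, Q = n*q/(3600*1000) m^3/s; v = Q/A; hf = F*f*(L/D)*(v^2/(2g)).
Q = 25*2.8290/(3600*1000) = 1.964583e-05 m^3/s
A = pi*(21.663e-3/2)^2 = 3.685760e-04 m^2, so v = Q/A = 0.05330198 m/s
hf = 0.356*0.02*(78/0.021663)*(0.05330198^2/(2*9.81)) = 0.0037123 m
Therefore the lateral friction head loss = 0.0037123 m.


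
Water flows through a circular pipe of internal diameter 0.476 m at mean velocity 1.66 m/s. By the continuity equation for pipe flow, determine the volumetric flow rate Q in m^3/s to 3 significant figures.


Approach: apply the continuity equation for pipe flow, Q = A * v with A = pi*(D/2)^2.
A = pi*(0.476/2)^2 = 0.17795 m^2
Q = 0.17795 * 1.66 = 0.295 m^3/s
Therefore the volumetric flow rate Q = 0.295 m^3/s.


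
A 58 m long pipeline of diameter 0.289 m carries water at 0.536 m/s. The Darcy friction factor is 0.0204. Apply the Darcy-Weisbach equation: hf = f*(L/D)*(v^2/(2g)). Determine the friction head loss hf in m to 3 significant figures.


hf = 0.0204 * (58/0.289) * (0.536^2 / (2*9.81))
hf = 0.0600 m
Therefore the friction head loss hf = 0.0600 m.


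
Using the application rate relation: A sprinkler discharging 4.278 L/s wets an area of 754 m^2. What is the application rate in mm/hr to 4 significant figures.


Approach: apply the application rate relation, rate = (Q/A)*3600.
rate = (4.278 / 754) * 3600 = 20.43 mm/hr
Therefore the application rate = 20.43 mm/hr.


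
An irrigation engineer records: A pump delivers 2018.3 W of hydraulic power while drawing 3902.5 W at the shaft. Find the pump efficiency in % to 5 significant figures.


Approach: apply the efficiency ratio, eta = (P_out/P_in)*100.
eta = (2018.3 / 3902.5) * 100 = 51.718 %
Therefore the pump efficiency = 51.718 %.


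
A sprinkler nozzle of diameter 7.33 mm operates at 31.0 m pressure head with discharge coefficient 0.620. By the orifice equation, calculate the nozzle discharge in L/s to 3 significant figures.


Approach: apply the orifice equation, Q = Cd*A*sqrt(2*g*h), A = pi*(d/2)^2.
A = pi*(7.33e-3/2)^2 = 4.2199e-05 m^2
Q = 0.620 * 4.2199e-05 * sqrt(2*9.81*31.0) * 1000 = 0.645 L/s
Therefore the nozzle discharge = 0.645 L/s.


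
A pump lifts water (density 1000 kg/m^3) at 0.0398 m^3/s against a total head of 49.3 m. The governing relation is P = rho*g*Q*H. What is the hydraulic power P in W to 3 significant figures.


P = 1000 * 9.81 * 0.0398 * 49.3 = 19200 W
Therefore the hydraulic power P = 19200 W.


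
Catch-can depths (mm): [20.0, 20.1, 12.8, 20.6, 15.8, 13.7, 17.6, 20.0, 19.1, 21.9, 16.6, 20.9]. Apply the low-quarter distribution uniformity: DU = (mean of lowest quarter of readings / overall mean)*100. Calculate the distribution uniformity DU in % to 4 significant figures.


sorted lowest 3 of 12: [12.8, 13.7, 15.8] -> mean = 14.1000 mm
overall mean = 18.2583 mm
DU = (14.1000/18.2583)*100 = 77.23 %
Therefore the distribution uniformity DU = 77.23 %.


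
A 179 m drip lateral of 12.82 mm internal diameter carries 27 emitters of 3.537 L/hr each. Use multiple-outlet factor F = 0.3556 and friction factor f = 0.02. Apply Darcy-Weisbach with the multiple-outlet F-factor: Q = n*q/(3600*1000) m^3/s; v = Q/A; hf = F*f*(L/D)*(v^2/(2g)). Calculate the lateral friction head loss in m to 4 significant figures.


Q = 27*3.537/(3600*1000) = 2.65275e-05 m^3/s
A = pi*(12.82e-3/2)^2 = 1.29082e-04 m^2, so v = Q/A = 0.205509 m/s
hf = 0.3556*0.02*(179/0.01282)*(0.205509^2/(2*9.81)) = 0.2138 m
Therefore the lateral friction head loss = 0.2138 m.


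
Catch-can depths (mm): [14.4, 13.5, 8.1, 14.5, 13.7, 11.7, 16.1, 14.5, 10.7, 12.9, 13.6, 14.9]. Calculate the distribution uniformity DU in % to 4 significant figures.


Approach: apply the low-quarter distribution uniformity, DU = (mean of lowest quarter of readings / overall mean)*100.
sorted lowest 3 of 12: [8.1, 10.7, 11.7] -> mean = 10.1667 mm
overall mean = 13.2167 mm
DU = (10.1667/13.2167)*100 = 76.92 %
Therefore the distribution uniformity DU = 76.92 %.


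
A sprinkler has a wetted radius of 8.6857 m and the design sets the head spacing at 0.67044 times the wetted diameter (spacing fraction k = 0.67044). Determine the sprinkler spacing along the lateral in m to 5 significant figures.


Approach: apply the sprinkler spacing rule (spacing as a fraction of wetted diameter), S = k*(2*R).
S = 0.67044 * (2 * 8.6857) = 11.646 m
Therefore the sprinkler spacing along the lateral = 11.646 m.


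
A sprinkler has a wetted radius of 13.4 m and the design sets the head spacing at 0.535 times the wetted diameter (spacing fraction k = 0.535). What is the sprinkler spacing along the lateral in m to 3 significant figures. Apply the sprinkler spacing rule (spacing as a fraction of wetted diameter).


Approach: apply the sprinkler spacing rule (spacing as a fraction of wetted diameter), S = k*(2*R).
S = 0.535 * (2 * 13.4) = 14.3 m
Therefore the sprinkler spacing along the lateral = 14.3 m.


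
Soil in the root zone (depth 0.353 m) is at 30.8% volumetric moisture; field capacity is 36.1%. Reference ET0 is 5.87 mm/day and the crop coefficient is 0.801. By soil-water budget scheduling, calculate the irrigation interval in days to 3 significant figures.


Approach: apply soil-water budget scheduling, SMD = (FC-theta)/100*depth*1000; ETc = ET0*Kc; interval = SMD/ETc.
Step 1 — soil moisture deficit:
  SMD = (36.1 - 30.8)/100 * 0.353 * 1000 = 18.709 mm
Step 2 — daily crop ET (ETc = ET0*Kc):
  ETc = 5.87 * 0.801 = 4.7019 mm/day
Step 3 — irrigation interval (SMD/ETc):
  interval = 18.709 / 4.7019 = 3.98 days
Therefore the irrigation interval = 3.98 days.


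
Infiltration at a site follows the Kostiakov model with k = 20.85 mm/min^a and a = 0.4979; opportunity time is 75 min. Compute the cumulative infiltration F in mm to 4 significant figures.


Approach: apply the Kostiakov infiltration equation, F = k*t^a.
F = 20.85 * 75^0.4979 = 178.9 mm
Therefore the cumulative infiltration F = 178.9 mm.


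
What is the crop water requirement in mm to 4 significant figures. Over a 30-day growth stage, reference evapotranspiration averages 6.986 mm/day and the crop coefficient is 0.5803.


Approach: apply the crop water requirement relation, CWR = ET0 * Kc * days.
CWR = 6.986 * 0.5803 * 30 = 121.6 mm
Therefore the crop water requirement = 121.6 mm.


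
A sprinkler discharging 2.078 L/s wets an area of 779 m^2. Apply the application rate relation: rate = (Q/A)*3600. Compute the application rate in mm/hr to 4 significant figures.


rate = (2.078 / 779) * 3600 = 9.603 mm/hr
Therefore the application rate = 9.603 mm/hr.


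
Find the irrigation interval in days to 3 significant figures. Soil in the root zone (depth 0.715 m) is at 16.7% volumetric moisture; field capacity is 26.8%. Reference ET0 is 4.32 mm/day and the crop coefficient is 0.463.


Approach: apply soil-water budget scheduling, SMD = (FC-theta)/100*depth*1000; ETc = ET0*Kc; interval = SMD/ETc.
Step 1 — soil moisture deficit:
  SMD = (26.8 - 16.7)/100 * 0.715 * 1000 = 72.215 mm
Step 2 — daily crop ET (ETc = ET0*Kc):
  ETc = 4.32 * 0.463 = 2.0002 mm/day
Step 3 — irrigation interval (SMD/ETc):
  interval = 72.215 / 2.0002 = 36.1 days
Therefore the irrigation interval = 36.1 days.


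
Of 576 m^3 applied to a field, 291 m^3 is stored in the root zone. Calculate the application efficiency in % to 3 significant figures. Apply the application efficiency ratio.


Approach: apply the application efficiency ratio, Ea = (stored/applied)*100.
Ea = (291/576)*100 = 50.5 %
Therefore the application efficiency = 50.5 %.


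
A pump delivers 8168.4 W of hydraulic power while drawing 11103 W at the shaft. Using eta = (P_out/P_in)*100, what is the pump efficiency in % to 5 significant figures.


eta = (8168.4 / 11103) * 100 = 73.569 %
Therefore the pump efficiency = 73.569 %.


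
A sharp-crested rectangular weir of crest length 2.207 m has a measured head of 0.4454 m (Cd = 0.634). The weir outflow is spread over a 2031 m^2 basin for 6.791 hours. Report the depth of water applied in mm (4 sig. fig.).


Approach: apply the rectangular weir equation with a volume-to-depth conversion, Q = (2/3)*Cd*L*sqrt(2g)*H^1.5; d = Q*t/A * 1000.
Step 1 — weir discharge:
  Q = (2/3)*0.634*2.207*sqrt(2*9.81)*0.4454^1.5 = 1.22822 m^3/s
Step 2 — volume: V = 1.22822 * 6.791*3600 = 30027.0 m^3
Step 3 — depth: d = V/A * 1000 = 30027.0/2031 * 1000 = 14780 mm
Therefore the depth of water applied = 14780 mm.


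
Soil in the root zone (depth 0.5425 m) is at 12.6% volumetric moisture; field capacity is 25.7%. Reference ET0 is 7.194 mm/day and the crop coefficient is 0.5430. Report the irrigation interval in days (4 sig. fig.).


Approach: apply soil-water budget scheduling, SMD = (FC-theta)/100*depth*1000; ETc = ET0*Kc; interval = SMD/ETc.
Step 1 — soil moisture deficit:
  SMD = (25.7 - 12.6)/100 * 0.5425 * 1000 = 71.0675 mm
Step 2 — daily crop ET (ETc = ET0*Kc):
  ETc = 7.194 * 0.5430 = 3.90634 mm/day
Step 3 — irrigation interval (SMD/ETc):
  interval = 71.0675 / 3.90634 = 18.19 days
Therefore the irrigation interval = 18.19 days.


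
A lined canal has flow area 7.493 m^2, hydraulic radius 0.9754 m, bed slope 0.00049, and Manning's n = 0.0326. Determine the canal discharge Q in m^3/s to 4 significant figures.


Approach: apply Manning's equation, Q = (1/n)*A*R^(2/3)*S^(1/2).
Q = (1/0.0326) * 7.493 * 0.9754^(2/3) * 0.00049^(1/2) = 5.004 m^3/s
Therefore the canal discharge Q = 5.004 m^3/s.


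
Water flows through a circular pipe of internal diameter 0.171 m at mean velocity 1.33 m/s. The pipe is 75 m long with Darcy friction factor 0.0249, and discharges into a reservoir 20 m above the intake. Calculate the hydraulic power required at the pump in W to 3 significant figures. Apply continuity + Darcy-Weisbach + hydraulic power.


Approach: apply continuity + Darcy-Weisbach + hydraulic power, Q = A*v; hf = f*(L/D)*(v^2/(2g)); H = static + hf; P = rho*g*Q*H.
Step 1 — flow rate (continuity, Q = A*v):
  A = pi*(0.171/2)^2 = 0.022966 m^2
  Q = 0.022966 * 1.33 = 0.030545 m^3/s
Step 2 — friction head loss (Darcy-Weisbach):
  hf = 0.0249 * (75/0.171) * (1.33^2 / (2*9.81))
  hf = 0.98462 m
Step 3 — total head: H = 20 + 0.98462 = 20.985 m
Step 4 — hydraulic power (P = rho*g*Q*H):
  P = 1000 * 9.81 * 0.030545 * 20.985 = 6290 W
Therefore the hydraulic power required at the pump = 6290 W.


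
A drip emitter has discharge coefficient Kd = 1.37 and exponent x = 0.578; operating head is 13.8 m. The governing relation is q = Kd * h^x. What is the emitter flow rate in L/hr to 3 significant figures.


q = 1.37 * 13.8^0.578 = 6.25 L/hr
Therefore the emitter flow rate = 6.25 L/hr.


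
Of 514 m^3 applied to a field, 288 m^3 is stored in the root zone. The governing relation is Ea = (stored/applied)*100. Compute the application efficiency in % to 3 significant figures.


Ea = (288/514)*100 = 56.0 %
Therefore the application efficiency = 56.0 %.


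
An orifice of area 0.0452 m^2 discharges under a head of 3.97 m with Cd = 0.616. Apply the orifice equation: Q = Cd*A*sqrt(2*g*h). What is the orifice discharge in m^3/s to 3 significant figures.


Q = 0.616 * 0.0452 * sqrt(2*9.81*3.97) = 0.246 m^3/s
Therefore the orifice discharge = 0.246 m^3/s.


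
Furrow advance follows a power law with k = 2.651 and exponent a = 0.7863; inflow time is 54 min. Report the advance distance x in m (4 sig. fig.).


Approach: apply the power-law advance function, x = k*t^a.
x = 2.651 * 54^0.7863 = 61.04 m
Therefore the advance distance x = 61.04 m.


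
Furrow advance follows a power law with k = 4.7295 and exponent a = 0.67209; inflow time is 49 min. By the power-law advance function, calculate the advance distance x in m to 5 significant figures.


Approach: apply the power-law advance function, x = k*t^a.
x = 4.7295 * 49^0.67209 = 64.681 m
Therefore the advance distance x = 64.681 m.


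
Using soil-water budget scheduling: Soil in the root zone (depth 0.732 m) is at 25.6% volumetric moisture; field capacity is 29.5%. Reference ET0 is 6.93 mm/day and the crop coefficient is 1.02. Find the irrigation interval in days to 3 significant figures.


Approach: apply soil-water budget scheduling, SMD = (FC-theta)/100*depth*1000; ETc = ET0*Kc; interval = SMD/ETc.
Step 1 — soil moisture deficit:
  SMD = (29.5 - 25.6)/100 * 0.732 * 1000 = 28.548 mm
Step 2 — daily crop ET (ETc = ET0*Kc):
  ETc = 6.93 * 1.02 = 7.0686 mm/day
Step 3 — irrigation interval (SMD/ETc):
  interval = 28.548 / 7.0686 = 4.04 days
Therefore the irrigation interval = 4.04 days.


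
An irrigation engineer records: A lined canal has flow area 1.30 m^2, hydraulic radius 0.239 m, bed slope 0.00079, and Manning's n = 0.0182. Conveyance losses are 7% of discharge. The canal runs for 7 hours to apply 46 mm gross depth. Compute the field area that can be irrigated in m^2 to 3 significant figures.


Approach: apply Manning's equation with a conveyance and depth budget, Q = (1/n)*A*R^(2/3)*S^(1/2); Q_field = Q*(1-loss); Area = Q_field*t/(d/1000).
Step 1 — canal discharge (Manning's equation):
  Q = (1/0.0182) * 1.30 * 0.239^(2/3) * 0.00079^(1/2) = 0.77319 m^3/s
Step 2 — delivered flow: Q_field = 0.77319*(1 - 7/100) = 0.71906 m^3/s
Step 3 — volume delivered: V = 0.71906 * 7*3600 = 18120 m^3
Step 4 — area served: A = V / (depth/1000) = 18120 / 0.046 = 394000 m^2
Therefore the field area that can be irrigated = 394000 m^2.


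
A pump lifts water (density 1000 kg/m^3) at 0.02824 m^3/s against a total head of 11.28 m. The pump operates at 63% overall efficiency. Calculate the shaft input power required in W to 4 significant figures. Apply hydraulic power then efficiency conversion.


Approach: apply hydraulic power then efficiency conversion, P = rho*g*Q*H; P_in = P/eta.
Step 1 — hydraulic power (P = rho*g*Q*H):
  P = 1000 * 9.81 * 0.02824 * 11.28 = 3124.95 W
Step 2 — input power: P_in = P/eta = 3124.95 / 0.63 = 4960 W
Therefore the shaft input power required = 4960 W.


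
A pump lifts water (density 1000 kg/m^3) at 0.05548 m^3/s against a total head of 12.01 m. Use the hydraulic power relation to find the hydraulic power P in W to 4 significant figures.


Approach: apply the hydraulic power relation, P = rho*g*Q*H.
P = 1000 * 9.81 * 0.05548 * 12.01 = 6537 W
Therefore the hydraulic power P = 6537 W.


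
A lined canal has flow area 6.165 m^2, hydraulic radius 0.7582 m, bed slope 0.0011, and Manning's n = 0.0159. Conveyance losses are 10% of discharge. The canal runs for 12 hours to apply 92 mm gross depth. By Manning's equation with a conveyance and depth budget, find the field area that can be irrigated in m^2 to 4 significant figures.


Approach: apply Manning's equation with a conveyance and depth budget, Q = (1/n)*A*R^(2/3)*S^(1/2); Q_field = Q*(1-loss); Area = Q_field*t/(d/1000).
Step 1 — canal discharge (Manning's equation):
  Q = (1/0.0159) * 6.165 * 0.7582^(2/3) * 0.0011^(1/2) = 10.6927 m^3/s
Step 2 — delivered flow: Q_field = 10.6927*(1 - 10/100) = 9.62345 m^3/s
Step 3 — volume delivered: V = 9.62345 * 12*3600 = 415733 m^3
Step 4 — area served: A = V / (depth/1000) = 415733 / 0.092 = 4519000 m^2
Therefore the field area that can be irrigated = 4519000 m^2.


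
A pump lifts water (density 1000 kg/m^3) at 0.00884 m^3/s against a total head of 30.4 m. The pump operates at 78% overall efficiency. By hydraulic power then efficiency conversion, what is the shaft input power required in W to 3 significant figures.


Approach: apply hydraulic power then efficiency conversion, P = rho*g*Q*H; P_in = P/eta.
Step 1 — hydraulic power (P = rho*g*Q*H):
  P = 1000 * 9.81 * 0.00884 * 30.4 = 2636.3 W
Step 2 — input power: P_in = P/eta = 2636.3 / 0.78 = 3380 W
Therefore the shaft input power required = 3380 W.


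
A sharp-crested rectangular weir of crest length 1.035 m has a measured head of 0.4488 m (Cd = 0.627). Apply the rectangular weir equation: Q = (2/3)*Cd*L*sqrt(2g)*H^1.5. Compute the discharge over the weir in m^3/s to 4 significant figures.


Q = (2/3)*0.627*1.035*sqrt(2*9.81)*0.4488^1.5 = 0.5762 m^3/s
Therefore the discharge over the weir = 0.5762 m^3/s.


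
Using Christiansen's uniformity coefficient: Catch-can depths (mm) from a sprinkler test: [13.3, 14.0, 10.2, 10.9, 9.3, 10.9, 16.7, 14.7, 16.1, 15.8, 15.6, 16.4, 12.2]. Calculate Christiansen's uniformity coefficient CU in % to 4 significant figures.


Approach: apply Christiansen's uniformity coefficient, CU = (1 - mean_abs_deviation/mean)*100.
mean = 13.5462 mm
mean |d_i - mean| = 2.22722 mm
CU = (1 - 2.22722/13.5462)*100 = 83.56 %
Therefore Christiansen's uniformity coefficient CU = 83.56 %.


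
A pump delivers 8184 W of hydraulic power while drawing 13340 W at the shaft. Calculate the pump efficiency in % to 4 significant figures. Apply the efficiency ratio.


Approach: apply the efficiency ratio, eta = (P_out/P_in)*100.
eta = (8184 / 13340) * 100 = 61.35 %
Therefore the pump efficiency = 61.35 %.


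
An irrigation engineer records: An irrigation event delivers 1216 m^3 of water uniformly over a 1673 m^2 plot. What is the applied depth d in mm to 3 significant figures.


Approach: apply depth from volume over area, d = (V/A)*1000.
d = (1216 / 1673) * 1000 = 727 mm
Therefore the applied depth d = 727 mm.


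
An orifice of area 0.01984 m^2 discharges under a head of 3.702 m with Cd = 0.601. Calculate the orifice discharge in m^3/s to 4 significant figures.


Approach: apply the orifice equation, Q = Cd*A*sqrt(2*g*h).
Q = 0.601 * 0.01984 * sqrt(2*9.81*3.702) = 0.1016 m^3/s
Therefore the orifice discharge = 0.1016 m^3/s.


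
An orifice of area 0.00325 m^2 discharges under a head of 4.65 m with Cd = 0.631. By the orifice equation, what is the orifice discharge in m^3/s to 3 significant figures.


Approach: apply the orifice equation, Q = Cd*A*sqrt(2*g*h).
Q = 0.631 * 0.00325 * sqrt(2*9.81*4.65) = 0.0196 m^3/s
Therefore the orifice discharge = 0.0196 m^3/s.


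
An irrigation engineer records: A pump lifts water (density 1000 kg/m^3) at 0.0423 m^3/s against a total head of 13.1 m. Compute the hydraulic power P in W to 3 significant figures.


Approach: apply the hydraulic power relation, P = rho*g*Q*H.
P = 1000 * 9.81 * 0.0423 * 13.1 = 5440 W
Therefore the hydraulic power P = 5440 W.


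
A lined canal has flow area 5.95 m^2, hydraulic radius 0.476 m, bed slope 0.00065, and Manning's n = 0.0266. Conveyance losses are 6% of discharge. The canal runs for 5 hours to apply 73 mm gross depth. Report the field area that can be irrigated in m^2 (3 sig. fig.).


Approach: apply Manning's equation with a conveyance and depth budget, Q = (1/n)*A*R^(2/3)*S^(1/2); Q_field = Q*(1-loss); Area = Q_field*t/(d/1000).
Step 1 — canal discharge (Manning's equation):
  Q = (1/0.0266) * 5.95 * 0.476^(2/3) * 0.00065^(1/2) = 3.4767 m^3/s
Step 2 — delivered flow: Q_field = 3.4767*(1 - 6/100) = 3.2681 m^3/s
Step 3 — volume delivered: V = 3.2681 * 5*3600 = 58825 m^3
Step 4 — area served: A = V / (depth/1000) = 58825 / 0.073 = 806000 m^2
Therefore the field area that can be irrigated = 806000 m^2.


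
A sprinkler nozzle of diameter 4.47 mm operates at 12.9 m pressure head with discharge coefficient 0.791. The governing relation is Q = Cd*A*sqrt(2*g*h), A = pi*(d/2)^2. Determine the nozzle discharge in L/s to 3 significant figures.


A = pi*(4.47e-3/2)^2 = 1.5693e-05 m^2
Q = 0.791 * 1.5693e-05 * sqrt(2*9.81*12.9) * 1000 = 0.197 L/s
Therefore the nozzle discharge = 0.197 L/s.


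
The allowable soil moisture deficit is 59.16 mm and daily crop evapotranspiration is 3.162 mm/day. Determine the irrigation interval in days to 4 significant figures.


Approach: apply the irrigation interval relation, interval = SMD / ETc.
interval = 59.16 / 3.162 = 18.71 days
Therefore the irrigation interval = 18.71 days.


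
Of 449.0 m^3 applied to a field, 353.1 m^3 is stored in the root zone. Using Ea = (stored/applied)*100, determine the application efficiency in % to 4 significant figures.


Ea = (353.1/449.0)*100 = 78.64 %
Therefore the application efficiency = 78.64 %.


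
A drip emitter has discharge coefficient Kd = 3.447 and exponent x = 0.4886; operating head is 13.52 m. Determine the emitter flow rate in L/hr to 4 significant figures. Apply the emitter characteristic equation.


Approach: apply the emitter characteristic equation, q = Kd * h^x.
q = 3.447 * 13.52^0.4886 = 12.30 L/hr
Therefore the emitter flow rate = 12.30 L/hr.


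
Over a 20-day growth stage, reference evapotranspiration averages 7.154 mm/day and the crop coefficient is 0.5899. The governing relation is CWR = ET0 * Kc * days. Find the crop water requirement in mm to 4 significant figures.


CWR = 7.154 * 0.5899 * 20 = 84.40 mm
Therefore the crop water requirement = 84.40 mm.


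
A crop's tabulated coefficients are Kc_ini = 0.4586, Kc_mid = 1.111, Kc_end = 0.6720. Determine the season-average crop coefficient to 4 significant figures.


Approach: apply a simple seasonal average, Kc_avg = (Kc_ini + Kc_mid + Kc_end)/3.
Kc_avg = (0.4586 + 1.111 + 0.6720)/3 = 0.7472
Therefore the season-average crop coefficient = 0.7472.


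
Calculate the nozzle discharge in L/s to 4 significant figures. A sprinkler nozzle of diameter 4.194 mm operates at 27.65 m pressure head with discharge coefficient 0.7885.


Approach: apply the orifice equation, Q = Cd*A*sqrt(2*g*h), A = pi*(d/2)^2.
A = pi*(4.194e-3/2)^2 = 1.38149e-05 m^2
Q = 0.7885 * 1.38149e-05 * sqrt(2*9.81*27.65) * 1000 = 0.2537 L/s
Therefore the nozzle discharge = 0.2537 L/s.


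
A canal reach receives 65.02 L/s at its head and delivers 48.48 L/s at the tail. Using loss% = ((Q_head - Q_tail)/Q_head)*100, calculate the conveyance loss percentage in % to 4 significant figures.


loss = ((65.02 - 48.48)/65.02)*100 = 25.44 %
Therefore the conveyance loss percentage = 25.44 %.


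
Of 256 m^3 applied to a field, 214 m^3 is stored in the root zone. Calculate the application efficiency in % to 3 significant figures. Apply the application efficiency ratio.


Approach: apply the application efficiency ratio, Ea = (stored/applied)*100.
Ea = (214/256)*100 = 83.6 %
Therefore the application efficiency = 83.6 %.


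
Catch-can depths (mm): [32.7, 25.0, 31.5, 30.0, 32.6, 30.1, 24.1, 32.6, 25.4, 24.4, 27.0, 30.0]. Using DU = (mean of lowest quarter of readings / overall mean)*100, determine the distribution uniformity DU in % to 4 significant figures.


sorted lowest 3 of 12: [24.1, 24.4, 25.0] -> mean = 24.5000 mm
overall mean = 28.7833 mm
DU = (24.5000/28.7833)*100 = 85.12 %
Therefore the distribution uniformity DU = 85.12 %.
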